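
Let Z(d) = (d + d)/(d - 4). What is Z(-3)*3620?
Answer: 21720/7 ≈ 3102.9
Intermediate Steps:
Z(d) = 2*d/(-4 + d) (Z(d) = (2*d)/(-4 + d) = 2*d/(-4 + d))
Z(-3)*3620 = (2*(-3)/(-4 - 3))*3620 = (2*(-3)/(-7))*3620 = (2*(-3)*(-⅐))*3620 = (6/7)*3620 = 21720/7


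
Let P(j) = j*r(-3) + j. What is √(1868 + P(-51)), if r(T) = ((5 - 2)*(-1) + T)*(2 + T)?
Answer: √1511 ≈ 38.872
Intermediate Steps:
r(T) = (-3 + T)*(2 + T) (r(T) = (3*(-1) + T)*(2 + T) = (-3 + T)*(2 + T))
P(j) = 7*j (P(j) = j*(-6 + (-3)² - 1*(-3)) + j = j*(-6 + 9 + 3) + j = j*6 + j = 6*j + j = 7*j)
√(1868 + P(-51)) = √(1868 + 7*(-51)) = √(1868 - 357) = √1511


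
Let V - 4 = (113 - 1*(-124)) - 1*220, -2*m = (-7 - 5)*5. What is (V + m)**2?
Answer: 2601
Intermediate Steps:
m = 30 (m = -(-7 - 5)*5/2 = -(-6)*5 = -1/2*(-60) = 30)
V = 21 (V = 4 + ((113 - 1*(-124)) - 1*220) = 4 + ((113 + 124) - 220) = 4 + (237 - 220) = 4 + 17 = 21)
(V + m)**2 = (21 + 30)**2 = 51**2 = 2601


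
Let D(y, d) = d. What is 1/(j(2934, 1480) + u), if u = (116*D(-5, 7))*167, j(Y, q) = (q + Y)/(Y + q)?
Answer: 1/135605 ≈ 7.3744e-6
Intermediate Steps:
j(Y, q) = 1 (j(Y, q) = (Y + q)/(Y + q) = 1)
u = 135604 (u = (116*7)*167 = 812*167 = 135604)
1/(j(2934, 1480) + u) = 1/(1 + 135604) = 1/135605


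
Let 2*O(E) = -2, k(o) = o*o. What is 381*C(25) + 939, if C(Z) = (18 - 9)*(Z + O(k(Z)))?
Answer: 83235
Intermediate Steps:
k(o) = o**2
O(E) = -1 (O(E) = (1/2)*(-2) = -1)
C(Z) = -9 + 9*Z (C(Z) = (18 - 9)*(Z - 1) = 9*(-1 + Z) = -9 + 9*Z)
381*C(25) + 939 = 381*(-9 + 9*25) + 939 = 381*(-9 + 225) + 939 = 381*216 + 939 = 82296 + 939 = 83235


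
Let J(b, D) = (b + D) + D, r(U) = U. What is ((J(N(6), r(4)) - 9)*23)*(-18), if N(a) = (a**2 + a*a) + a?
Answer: -31878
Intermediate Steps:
N(a) = a + 2*a**2 (N(a) = (a**2 + a**2) + a = 2*a**2 + a = a + 2*a**2)
J(b, D) = b + 2*D (J(b, D) = (D + b) + D = b + 2*D)
((J(N(6), r(4)) - 9)*23)*(-18) = (((6*(1 + 2*6) + 2*4) - 9)*23)*(-18) = (((6*(1 + 12) + 8) - 9)*23)*(-18) = (((6*13 + 8) - 9)*23)*(-18) = (((78 + 8) - 9)*23)*(-18) = ((86 - 9)*23)*(-18) = (77*23)*(-18) = 1771*(-18) = -31878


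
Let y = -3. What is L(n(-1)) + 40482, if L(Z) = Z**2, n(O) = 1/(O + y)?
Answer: 647713/16 ≈ 40482.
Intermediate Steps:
n(O) = 1/(-3 + O) (n(O) = 1/(O - 3) = 1/(-3 + O))
L(n(-1)) + 40482 = (1/(-3 - 1))**2 + 40482 = (1/(-4))**2 + 40482 = (-1/4)**2 + 40482 = 1/16 + 40482 = 647713/16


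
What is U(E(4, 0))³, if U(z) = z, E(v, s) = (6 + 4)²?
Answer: 1000000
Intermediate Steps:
E(v, s) = 100 (E(v, s) = 10² = 100)
U(E(4, 0))³ = 100³ = 1000000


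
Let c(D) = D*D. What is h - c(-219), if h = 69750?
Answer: 21789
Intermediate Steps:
c(D) = D**2
h - c(-219) = 69750 - 1*(-219)**2 = 69750 - 1*47961 = 69750 - 47961 = 21789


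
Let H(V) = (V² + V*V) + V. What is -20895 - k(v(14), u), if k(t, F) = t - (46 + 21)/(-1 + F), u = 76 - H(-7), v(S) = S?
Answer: -334611/16 ≈ -20913.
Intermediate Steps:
H(V) = V + 2*V² (H(V) = (V² + V²) + V = 2*V² + V = V + 2*V²)
u = -15 (u = 76 - (-7)*(1 + 2*(-7)) = 76 - (-7)*(1 - 14) = 76 - (-7)*(-13) = 76 - 1*91 = 76 - 91 = -15)
k(t, F) = t - 67/(-1 + F)
-20895 - k(v(14), u) = -20895 - (-67 - 1*14 - 15*14)/(-1 - 15) = -20895 - (-67 - 14 - 210)/(-16) = -20895 - (-1)*(-291)/16 = -20895 - 1*291/16 = -20895 - 291/16 = -334611/16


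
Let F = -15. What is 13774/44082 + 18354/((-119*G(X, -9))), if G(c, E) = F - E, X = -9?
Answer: 9748996/374697 ≈ 26.018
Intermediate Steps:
G(c, E) = -15 - E
13774/44082 + 18354/((-119*G(X, -9))) = 13774/44082 + 18354/((-119*(-15 - 1*(-9)))) = 13774*(1/44082) + 18354/((-119*(-15 + 9))) = 6887/22041 + 18354/((-119*(-6))) = 6887/22041 + 18354/714 = 6887/22041 + 18354*(1/714) = 6887/22041 + 437/17 = 9748996/374697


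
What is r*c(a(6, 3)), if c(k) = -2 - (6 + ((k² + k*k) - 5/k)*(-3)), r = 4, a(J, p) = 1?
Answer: -68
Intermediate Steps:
c(k) = -8 - 15/k + 6*k² (c(k) = -2 - (6 + ((k² + k²) - 5/k)*(-3)) = -2 - (6 + (2*k² - 5/k)*(-3)) = -2 - (6 + (-5/k + 2*k²)*(-3)) = -2 - (6 + (-6*k² + 15/k)) = -2 - (6 - 6*k² + 15/k) = -2 + (-6 - 15/k + 6*k²) = -8 - 15/k + 6*k²)
r*c(a(6, 3)) = 4*(-8 - 15/1 + 6*1²) = 4*(-8 - 15*1 + 6*1) = 4*(-8 - 15 + 6) = 4*(-17) = -68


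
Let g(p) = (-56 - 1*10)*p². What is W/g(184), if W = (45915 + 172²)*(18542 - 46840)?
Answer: 1068235351/1117248 ≈ 956.13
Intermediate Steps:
g(p) = -66*p² (g(p) = (-56 - 10)*p² = -66*p²)
W = -2136470702 (W = (45915 + 29584)*(-28298) = 75499*(-28298) = -2136470702)
W/g(184) = -2136470702/((-66*184²)) = -2136470702/((-66*33856)) = -2136470702/(-2234496) = -2136470702*(-1/2234496) = 1068235351/1117248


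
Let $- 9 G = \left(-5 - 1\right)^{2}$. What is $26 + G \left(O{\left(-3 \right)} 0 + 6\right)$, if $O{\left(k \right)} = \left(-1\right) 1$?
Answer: $2$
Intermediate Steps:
$G = -4$ ($G = - \frac{\left(-5 - 1\right)^{2}}{9} = - \frac{\left(-6\right)^{2}}{9} = \left(- \frac{1}{9}\right) 36 = -4$)
$O{\left(k \right)} = -1$
$26 + G \left(O{\left(-3 \right)} 0 + 6\right) = 26 - 4 \left(\left(-1\right) 0 + 6\right) = 26 - 4 \left(0 + 6\right) = 26 - 24 = 2$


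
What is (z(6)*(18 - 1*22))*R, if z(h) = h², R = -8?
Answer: 1152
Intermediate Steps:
(z(6)*(18 - 1*22))*R = (6²*(18 - 1*22))*(-8) = (36*(18 - 22))*(-8) = (36*(-4))*(-8) = -144*(-8) = 1152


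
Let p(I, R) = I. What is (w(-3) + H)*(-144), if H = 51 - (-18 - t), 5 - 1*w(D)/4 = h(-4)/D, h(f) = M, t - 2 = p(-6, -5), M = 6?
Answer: -13392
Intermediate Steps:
t = -4 (t = 2 - 6 = -4)
h(f) = 6
w(D) = 20 - 24/D
H = 65 (H = 51 - (-18 - 1*(-4)) = 51 - (-18 + 4) = 51 - 1*(-14) = 51 + 14 = 65)
(w(-3) + H)*(-144) = ((20 - 24/(-3)) + 65)*(-144) = ((20 - 24*(-⅓)) + 65)*(-144) = ((20 + 8) + 65)*(-144) = (28 + 65)*(-144) = 93*(-144) = -13392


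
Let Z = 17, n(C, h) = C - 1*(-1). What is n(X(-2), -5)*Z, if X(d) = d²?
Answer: 85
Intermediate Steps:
n(C, h) = 1 + C (n(C, h) = C + 1 = 1 + C)
n(X(-2), -5)*Z = (1 + (-2)²)*17 = (1 + 4)*17 = 5*17 = 85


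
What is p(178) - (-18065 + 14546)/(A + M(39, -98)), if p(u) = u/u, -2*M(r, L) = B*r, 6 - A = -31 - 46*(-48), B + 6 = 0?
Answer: -1465/2054 ≈ -0.71324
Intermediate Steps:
B = -6 (B = -6 + 0 = -6)
A = -2171 (A = 6 - (-31 - 46*(-48)) = 6 - (-31 + 2208) = 6 - 1*2177 = 6 - 2177 = -2171)
M(r, L) = 3*r (M(r, L) = -(-3)*r = 3*r)
p(u) = 1
p(178) - (-18065 + 14546)/(A + M(39, -98)) = 1 - (-18065 + 14546)/(-2171 + 3*39) = 1 - (-3519)/(-2171 + 117) = 1 - (-3519)/(-2054) = 1 - (-3519)*(-1)/2054 = 1 - 1*3519/2054 = 1 - 3519/2054 = -1465/2054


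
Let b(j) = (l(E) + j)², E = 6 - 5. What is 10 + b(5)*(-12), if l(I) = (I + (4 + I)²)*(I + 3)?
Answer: -142562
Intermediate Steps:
E = 1
l(I) = (3 + I)*(I + (4 + I)²) (l(I) = (I + (4 + I)²)*(3 + I) = (3 + I)*(I + (4 + I)²))
b(j) = (104 + j)² (b(j) = ((48 + 1³ + 12*1² + 43*1) + j)² = ((48 + 1 + 12*1 + 43) + j)² = ((48 + 1 + 12 + 43) + j)² = (104 + j)²)
10 + b(5)*(-12) = 10 + (104 + 5)²*(-12) = 10 + 109²*(-12) = 10 + 11881*(-12) = 10 - 142572 = -142562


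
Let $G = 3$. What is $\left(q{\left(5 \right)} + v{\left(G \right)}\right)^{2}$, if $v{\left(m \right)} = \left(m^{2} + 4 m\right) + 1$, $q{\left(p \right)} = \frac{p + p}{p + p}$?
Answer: $529$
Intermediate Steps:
$q{\left(p \right)} = 1$ ($q{\left(p \right)} = \frac{2 p}{2 p} = 2 p \frac{1}{2 p} = 1$)
$v{\left(m \right)} = 1 + m^{2} + 4 m$
$\left(q{\left(5 \right)} + v{\left(G \right)}\right)^{2} = \left(1 + \left(1 + 3^{2} + 4 \cdot 3\right)\right)^{2} = \left(1 + \left(1 + 9 + 12\right)\right)^{2} = \left(1 + 22\right)^{2} = 23^{2} = 529$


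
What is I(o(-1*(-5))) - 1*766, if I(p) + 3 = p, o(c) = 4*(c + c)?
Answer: -729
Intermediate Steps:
o(c) = 8*c (o(c) = 4*(2*c) = 8*c)
I(p) = -3 + p
I(o(-1*(-5))) - 1*766 = (-3 + 8*(-1*(-5))) - 1*766 = (-3 + 8*5) - 766 = (-3 + 40) - 766 = 37 - 766 = -729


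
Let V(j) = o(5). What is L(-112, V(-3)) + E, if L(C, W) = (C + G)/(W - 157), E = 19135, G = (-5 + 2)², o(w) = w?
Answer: 2908623/152 ≈ 19136.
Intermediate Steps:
G = 9 (G = (-3)² = 9)
V(j) = 5
L(C, W) = (9 + C)/(-157 + W) (L(C, W) = (C + 9)/(W - 157) = (9 + C)/(-157 + W))
L(-112, V(-3)) + E = (9 - 112)/(-157 + 5) + 19135 = -103/(-152) + 19135 = -1/152*(-103) + 19135 = 103/152 + 19135 = 2908623/152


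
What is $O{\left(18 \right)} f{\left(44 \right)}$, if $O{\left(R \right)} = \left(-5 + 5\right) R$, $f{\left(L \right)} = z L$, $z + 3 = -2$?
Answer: $0$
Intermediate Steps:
$z = -5$ ($z = -3 - 2 = -5$)
$f{\left(L \right)} = - 5 L$
$O{\left(R \right)} = 0$ ($O{\left(R \right)} = 0 R = 0$)
$O{\left(18 \right)} f{\left(44 \right)} = 0 \left(\left(-5\right) 44\right) = 0 \left(-220\right) = 0$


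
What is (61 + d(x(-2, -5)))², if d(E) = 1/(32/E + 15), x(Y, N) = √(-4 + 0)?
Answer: 861774480/231361 + 939392*I/231361 ≈ 3724.8 + 4.0603*I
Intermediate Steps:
x(Y, N) = 2*I (x(Y, N) = √(-4) = 2*I)
d(E) = 1/(15 + 32/E)
(61 + d(x(-2, -5)))² = (61 + (2*I)/(32 + 15*(2*I)))² = (61 + (2*I)/(32 + 30*I))² = (61 + (2*I)*((32 - 30*I)/1924))² = (61 + I*(32 - 30*I)/962)²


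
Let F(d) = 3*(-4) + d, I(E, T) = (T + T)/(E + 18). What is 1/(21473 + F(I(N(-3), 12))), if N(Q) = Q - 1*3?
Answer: 1/21463 ≈ 4.6592e-5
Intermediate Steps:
N(Q) = -3 + Q (N(Q) = Q - 3 = -3 + Q)
I(E, T) = 2*T/(18 + E) (I(E, T) = (2*T)/(18 + E) = 2*T/(18 + E))
F(d) = -12 + d
1/(21473 + F(I(N(-3), 12))) = 1/(21473 + (-12 + 2*12/(18 + (-3 - 3)))) = 1/(21473 + (-12 + 2*12/(18 - 6))) = 1/(21473 + (-12 + 2*12/12)) = 1/(21473 + (-12 + 2*12*(1/12))) = 1/(21473 + (-12 + 2)) = 1/(21473 - 10) = 1/21463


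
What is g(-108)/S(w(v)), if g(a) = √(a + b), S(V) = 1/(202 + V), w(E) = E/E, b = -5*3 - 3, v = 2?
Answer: 609*I*√14 ≈ 2278.7*I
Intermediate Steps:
b = -18 (b = -15 - 3 = -18)
w(E) = 1
g(a) = √(-18 + a) (g(a) = √(a - 18) = √(-18 + a))
g(-108)/S(w(v)) = √(-18 - 108)/(1/(202 + 1)) = √(-126)/(1/203) = (3*I*√14)/(1/203) = (3*I*√14)*203 = 609*I*√14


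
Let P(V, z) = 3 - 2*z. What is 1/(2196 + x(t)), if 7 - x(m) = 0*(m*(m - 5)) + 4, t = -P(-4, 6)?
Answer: 1/2199 ≈ 0.00045475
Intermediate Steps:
t = 9 (t = -(3 - 2*6) = -(3 - 12) = -1*(-9) = 9)
x(m) = 3 (x(m) = 7 - (0*(m*(m - 5)) + 4) = 7 - (0*(m*(-5 + m)) + 4) = 7 - (0 + 4) = 7 - 1*4 = 7 - 4 = 3)
1/(2196 + x(t)) = 1/(2196 + 3) = 1/2199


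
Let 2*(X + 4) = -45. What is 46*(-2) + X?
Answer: -237/2 ≈ -118.50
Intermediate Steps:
X = -53/2 (X = -4 + (1/2)*(-45) = -4 - 45/2 = -53/2 ≈ -26.500)
46*(-2) + X = 46*(-2) - 53/2 = -92 - 53/2 = -237/2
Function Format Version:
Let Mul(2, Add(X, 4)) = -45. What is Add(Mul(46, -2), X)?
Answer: Rational(-237, 2) ≈ -118.50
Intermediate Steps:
X = Rational(-53, 2) (X = Add(-4, Mul(Rational(1, 2), -45)) = Add(-4, Rational(-45, 2)) = Rational(-53, 2) ≈ -26.500)
Add(Mul(46, -2), X) = Add(Mul(46, -2), Rational(-53, 2)) = Add(-92, Rational(-53, 2)) = Rational(-237, 2)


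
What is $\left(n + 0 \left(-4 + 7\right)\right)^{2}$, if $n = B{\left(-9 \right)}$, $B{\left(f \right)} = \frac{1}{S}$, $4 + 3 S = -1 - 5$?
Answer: $\frac{9}{100} \approx 0.09$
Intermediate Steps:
$S = - \frac{10}{3}$ ($S = - \frac{4}{3} + \frac{-1 - 5}{3} = - \frac{4}{3} + \frac{1}{3} \left(-6\right) = - \frac{4}{3} - 2 = - \frac{10}{3} \approx -3.3333$)
$B{\left(f \right)} = - \frac{3}{10}$ ($B{\left(f \right)} = \frac{1}{- \frac{10}{3}} = - \frac{3}{10}$)
$n = - \frac{3}{10} \approx -0.3$
$\left(n + 0 \left(-4 + 7\right)\right)^{2} = \left(- \frac{3}{10} + 0 \left(-4 + 7\right)\right)^{2} = \left(- \frac{3}{10} + 0 \cdot 3\right)^{2} = \left(- \frac{3}{10} + 0\right)^{2} = \left(- \frac{3}{10}\right)^{2} = \frac{9}{100}$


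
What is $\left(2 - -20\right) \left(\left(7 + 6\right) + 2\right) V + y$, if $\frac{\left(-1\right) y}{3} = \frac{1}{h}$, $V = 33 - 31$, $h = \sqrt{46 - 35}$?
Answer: $660 - \frac{3 \sqrt{11}}{11} \approx 659.1$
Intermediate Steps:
$h = \sqrt{11} \approx 3.3166$
$V = 2$ ($V = 33 - 31 = 2$)
$y = - \frac{3 \sqrt{11}}{11}$ ($y = - \frac{3}{\sqrt{11}} = - 3 \frac{\sqrt{11}}{11} = - \frac{3 \sqrt{11}}{11} \approx -0.90453$)
$\left(2 - -20\right) \left(\left(7 + 6\right) + 2\right) V + y = \left(2 - -20\right) \left(\left(7 + 6\right) + 2\right) 2 - \frac{3 \sqrt{11}}{11} = \left(2 + 20\right) \left(13 + 2\right) 2 - \frac{3 \sqrt{11}}{11} = 22 \cdot 15 \cdot 2 - \frac{3 \sqrt{11}}{11} = 330 \cdot 2 - \frac{3 \sqrt{11}}{11} = 660 - \frac{3 \sqrt{11}}{11}$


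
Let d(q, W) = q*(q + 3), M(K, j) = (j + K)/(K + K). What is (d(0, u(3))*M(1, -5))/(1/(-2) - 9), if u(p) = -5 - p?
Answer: 0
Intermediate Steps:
M(K, j) = (K + j)/(2*K) (M(K, j) = (K + j)/((2*K)) = (K + j)*(1/(2*K)) = (K + j)/(2*K))
d(q, W) = q*(3 + q)
(d(0, u(3))*M(1, -5))/(1/(-2) - 9) = ((0*(3 + 0))*((½)*(1 - 5)/1))/(1/(-2) - 9) = ((0*3)*((½)*1*(-4)))/(-½ - 9) = (0*(-2))/(-19/2) = 0*(-2/19) = 0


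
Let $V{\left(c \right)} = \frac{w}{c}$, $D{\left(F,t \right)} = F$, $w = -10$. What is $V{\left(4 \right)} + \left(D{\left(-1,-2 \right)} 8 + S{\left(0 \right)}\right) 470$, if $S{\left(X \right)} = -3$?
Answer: $- \frac{10345}{2} \approx -5172.5$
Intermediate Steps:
$V{\left(c \right)} = - \frac{10}{c}$
$V{\left(4 \right)} + \left(D{\left(-1,-2 \right)} 8 + S{\left(0 \right)}\right) 470 = - \frac{10}{4} + \left(\left(-1\right) 8 - 3\right) 470 = \left(-10\right) \frac{1}{4} + \left(-8 - 3\right) 470 = - \frac{5}{2} - 5170 = - \frac{10345}{2}$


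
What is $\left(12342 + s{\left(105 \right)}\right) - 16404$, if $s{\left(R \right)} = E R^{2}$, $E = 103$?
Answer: $1131513$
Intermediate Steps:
$s{\left(R \right)} = 103 R^{2}$
$\left(12342 + s{\left(105 \right)}\right) - 16404 = \left(12342 + 103 \cdot 105^{2}\right) - 16404 = \left(12342 + 103 \cdot 11025\right) - 16404 = \left(12342 + 1135575\right) - 16404 = 1147917 - 16404 = 1131513$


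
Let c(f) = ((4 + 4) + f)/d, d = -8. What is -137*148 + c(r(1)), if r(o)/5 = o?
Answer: -162221/8 ≈ -20278.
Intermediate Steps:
r(o) = 5*o
c(f) = -1 - f/8 (c(f) = ((4 + 4) + f)/(-8) = (8 + f)*(-⅛) = -1 - f/8)
-137*148 + c(r(1)) = -137*148 + (-1 - 5/8) = -20276 + (-1 - ⅛*5) = -20276 + (-1 - 5/8) = -20276 - 13/8 = -162221/8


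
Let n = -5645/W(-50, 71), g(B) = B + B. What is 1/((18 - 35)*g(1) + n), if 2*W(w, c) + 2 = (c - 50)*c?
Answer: -1489/61916 ≈ -0.024049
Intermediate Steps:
W(w, c) = -1 + c*(-50 + c)/2 (W(w, c) = -1 + ((c - 50)*c)/2 = -1 + ((-50 + c)*c)/2 = -1 + (c*(-50 + c))/2 = -1 + c*(-50 + c)/2)
g(B) = 2*B
n = -11290/1489 (n = -5645/(-1 + (½)*71² - 25*71) = -5645/(-1 + (½)*5041 - 1775) = -5645/(-1 + 5041/2 - 1775) = -5645/1489/2 = -5645*2/1489 = -11290/1489 ≈ -7.5823)
1/((18 - 35)*g(1) + n) = 1/((18 - 35)*(2*1) - 11290/1489) = 1/(-17*2 - 11290/1489) = 1/(-34 - 11290/1489) = 1/(-61916/1489) = -1489/61916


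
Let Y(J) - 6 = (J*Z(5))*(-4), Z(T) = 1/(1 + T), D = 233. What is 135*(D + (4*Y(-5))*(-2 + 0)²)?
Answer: 51615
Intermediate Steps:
Y(J) = 6 - 2*J/3 (Y(J) = 6 + (J/(1 + 5))*(-4) = 6 + (J/6)*(-4) = 6 - 2*J/3)
135*(D + (4*Y(-5))*(-2 + 0)²) = 135*(233 + (4*(6 - ⅔*(-5)))*(-2 + 0)²) = 135*(233 + (4*(6 + 10/3))*(-2)²) = 135*(233 + (4*(28/3))*4) = 135*(233 + (112/3)*4) = 135*(233 + 448/3) = 135*(1147/3) = 51615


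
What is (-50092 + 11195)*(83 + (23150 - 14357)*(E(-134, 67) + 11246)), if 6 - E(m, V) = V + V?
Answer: -3802596275329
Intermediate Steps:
E(m, V) = 6 - 2*V (E(m, V) = 6 - (V + V) = 6 - 2*V)
(-50092 + 11195)*(83 + (23150 - 14357)*(E(-134, 67) + 11246)) = (-50092 + 11195)*(83 + (23150 - 14357)*((6 - 2*67) + 11246)) = -38897*(83 + 8793*((6 - 134) + 11246)) = -38897*(83 + 8793*(-128 + 11246)) = -38897*(83 + 8793*11118) = -38897*(83 + 97760574) = -38897*97760657 = -3802596275329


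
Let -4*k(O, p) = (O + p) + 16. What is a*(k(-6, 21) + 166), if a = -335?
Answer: -212055/4 ≈ -53014.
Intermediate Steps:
k(O, p) = -4 - O/4 - p/4 (k(O, p) = -((O + p) + 16)/4 = -(16 + O + p)/4 = -4 - O/4 - p/4)
a*(k(-6, 21) + 166) = -335*((-4 - ¼*(-6) - ¼*21) + 166) = -335*((-4 + 3/2 - 21/4) + 166) = -335*(-31/4 + 166) = -335*633/4 = -212055/4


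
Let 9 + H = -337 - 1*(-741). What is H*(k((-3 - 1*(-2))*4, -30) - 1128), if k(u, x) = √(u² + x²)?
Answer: -445560 + 790*√229 ≈ -4.3361e+5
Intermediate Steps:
H = 395 (H = -9 + (-337 - 1*(-741)) = -9 + (-337 + 741) = -9 + 404 = 395)
H*(k((-3 - 1*(-2))*4, -30) - 1128) = 395*(√(((-3 - 1*(-2))*4)² + (-30)²) - 1128) = 395*(√(((-3 + 2)*4)² + 900) - 1128) = 395*(√((-1*4)² + 900) - 1128) = 395*(√((-4)² + 900) - 1128) = 395*(√(16 + 900) - 1128) = 395*(√916 - 1128) = 395*(2*√229 - 1128) = 395*(-1128 + 2*√229) = -445560 + 790*√229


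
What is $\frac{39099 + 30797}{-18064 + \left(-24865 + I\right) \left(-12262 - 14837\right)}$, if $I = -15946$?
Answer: $\frac{69896}{1105919225} \approx 6.3202 \cdot 10^{-5}$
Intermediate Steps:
$\frac{39099 + 30797}{-18064 + \left(-24865 + I\right) \left(-12262 - 14837\right)} = \frac{39099 + 30797}{-18064 + \left(-24865 - 15946\right) \left(-12262 - 14837\right)} = \frac{69896}{-18064 - -1105937289} = \frac{69896}{-18064 + 1105937289} = \frac{69896}{1105919225}$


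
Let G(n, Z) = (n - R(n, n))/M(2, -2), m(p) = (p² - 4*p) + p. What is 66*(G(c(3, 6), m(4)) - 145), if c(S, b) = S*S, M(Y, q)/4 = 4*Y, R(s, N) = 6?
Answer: -153021/16 ≈ -9563.8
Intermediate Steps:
M(Y, q) = 16*Y (M(Y, q) = 4*(4*Y) = 16*Y)
c(S, b) = S²
m(p) = p² - 3*p
G(n, Z) = -3/16 + n/32 (G(n, Z) = (n - 1*6)/((16*2)) = (n - 6)/32 = (-6 + n)*(1/32) = -3/16 + n/32)
66*(G(c(3, 6), m(4)) - 145) = 66*((-3/16 + (1/32)*3²) - 145) = 66*((-3/16 + (1/32)*9) - 145) = 66*((-3/16 + 9/32) - 145) = 66*(3/32 - 145) = 66*(-4637/32) = -153021/16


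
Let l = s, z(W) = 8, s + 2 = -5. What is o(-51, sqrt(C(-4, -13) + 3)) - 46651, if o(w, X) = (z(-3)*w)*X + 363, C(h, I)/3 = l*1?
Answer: -46288 - 1224*I*sqrt(2) ≈ -46288.0 - 1731.0*I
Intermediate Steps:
s = -7 (s = -2 - 5 = -7)
l = -7
C(h, I) = -21 (C(h, I) = 3*(-7*1) = 3*(-7) = -21)
o(w, X) = 363 + 8*X*w (o(w, X) = (8*w)*X + 363 = 8*X*w + 363 = 363 + 8*X*w)
o(-51, sqrt(C(-4, -13) + 3)) - 46651 = (363 + 8*sqrt(-21 + 3)*(-51)) - 46651 = (363 + 8*sqrt(-18)*(-51)) - 46651 = (363 + 8*(3*I*sqrt(2))*(-51)) - 46651 = (363 - 1224*I*sqrt(2)) - 46651 = -46288 - 1224*I*sqrt(2)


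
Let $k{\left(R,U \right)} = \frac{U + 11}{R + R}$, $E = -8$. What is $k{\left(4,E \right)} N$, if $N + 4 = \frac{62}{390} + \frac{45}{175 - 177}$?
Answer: $- \frac{10273}{1040} \approx -9.8779$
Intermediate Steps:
$k{\left(R,U \right)} = \frac{11 + U}{2 R}$
$N = - \frac{10273}{390}$ ($N = -4 + \left(\frac{62}{390} + \frac{45}{175 - 177}\right) = -4 + \left(62 \cdot \frac{1}{390} + \frac{45}{175 - 177}\right) = -4 + \left(\frac{31}{195} + \frac{45}{-2}\right) = -4 + \left(\frac{31}{195} + 45 \left(- \frac{1}{2}\right)\right) = -4 + \left(\frac{31}{195} - \frac{45}{2}\right) = -4 - \frac{8713}{390} = - \frac{10273}{390} \approx -26.341$)
$k{\left(4,E \right)} N = \frac{11 - 8}{2 \cdot 4} \left(- \frac{10273}{390}\right) = \frac{1}{2} \cdot \frac{1}{4} \cdot 3 \left(- \frac{10273}{390}\right) = \frac{3}{8} \left(- \frac{10273}{390}\right) = - \frac{10273}{1040}$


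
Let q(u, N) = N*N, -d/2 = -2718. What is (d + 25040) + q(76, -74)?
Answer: 35952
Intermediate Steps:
d = 5436 (d = -2*(-2718) = 5436)
q(u, N) = N²
(d + 25040) + q(76, -74) = (5436 + 25040) + (-74)² = 30476 + 5476 = 35952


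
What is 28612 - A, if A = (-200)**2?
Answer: -11388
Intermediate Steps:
A = 40000
28612 - A = 28612 - 1*40000 = 28612 - 40000 = -11388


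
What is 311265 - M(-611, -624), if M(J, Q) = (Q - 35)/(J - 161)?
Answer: 240295921/772 ≈ 3.1126e+5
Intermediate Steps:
M(J, Q) = (-35 + Q)/(-161 + J)
311265 - M(-611, -624) = 311265 - (-35 - 624)/(-161 - 611) = 311265 - (-659)/(-772) = 311265 - (-1)*(-659)/772 = 311265 - 1*659/772 = 311265 - 659/772 = 240295921/772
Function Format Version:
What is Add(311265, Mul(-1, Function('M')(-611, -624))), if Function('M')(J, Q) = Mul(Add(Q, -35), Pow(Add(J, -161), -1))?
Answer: Rational(240295921, 772) ≈ 3.1126e+5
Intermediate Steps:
Function('M')(J, Q) = Mul(Pow(Add(-161, J), -1), Add(-35, Q)) (Function('M')(J, Q) = Mul(Add(-35, Q), Pow(Add(-161, J), -1)) = Mul(Pow(Add(-161, J), -1), Add(-35, Q)))
Add(311265, Mul(-1, Function('M')(-611, -624))) = Add(311265, Mul(-1, Mul(Pow(Add(-161, -611), -1), Add(-35, -624)))) = Add(311265, Mul(-1, Mul(Pow(-772, -1), -659))) = Add(311265, Mul(-1, Mul(Rational(-1, 772), -659))) = Add(311265, Mul(-1, Rational(659, 772))) = Add(311265, Rational(-659, 772)) = Rational(240295921, 772)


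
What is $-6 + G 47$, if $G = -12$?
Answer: $-570$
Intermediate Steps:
$-6 + G 47 = -6 - 564 = -570$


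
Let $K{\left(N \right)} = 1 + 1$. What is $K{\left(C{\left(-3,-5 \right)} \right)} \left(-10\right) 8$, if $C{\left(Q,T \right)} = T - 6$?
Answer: $-160$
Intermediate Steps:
$C{\left(Q,T \right)} = -6 + T$ ($C{\left(Q,T \right)} = T - 6 = -6 + T$)
$K{\left(N \right)} = 2$
$K{\left(C{\left(-3,-5 \right)} \right)} \left(-10\right) 8 = 2 \left(-10\right) 8 = \left(-20\right) 8 = -160$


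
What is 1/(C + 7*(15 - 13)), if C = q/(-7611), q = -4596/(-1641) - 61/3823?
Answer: 15915978591/222817876805 ≈ 0.071430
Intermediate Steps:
q = 5823469/2091181 (q = -4596*(-1/1641) - 61*1/3823 = 1532/547 - 61/3823 = 5823469/2091181 ≈ 2.7848)
C = -5823469/15915978591 (C = (5823469/2091181)/(-7611) = (5823469/2091181)*(-1/7611) = -5823469/15915978591 ≈ -0.00036589)
1/(C + 7*(15 - 13)) = 1/(-5823469/15915978591 + 7*(15 - 13)) = 1/(-5823469/15915978591 + 7*2) = 1/(-5823469/15915978591 + 14) = 1/(222817876805/15915978591) = 15915978591/222817876805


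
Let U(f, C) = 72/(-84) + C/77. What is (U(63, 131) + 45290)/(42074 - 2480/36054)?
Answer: 62867269665/58401940366 ≈ 1.0765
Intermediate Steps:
U(f, C) = -6/7 + C/77 (U(f, C) = 72*(-1/84) + C*(1/77) = -6/7 + C/77)
(U(63, 131) + 45290)/(42074 - 2480/36054) = ((-6/7 + (1/77)*131) + 45290)/(42074 - 2480/36054) = ((-6/7 + 131/77) + 45290)/(42074 - 2480*1/36054) = (65/77 + 45290)/(42074 - 1240/18027) = 3487395/(77*(758466758/18027)) = (3487395/77)*(18027/758466758) = 62867269665/58401940366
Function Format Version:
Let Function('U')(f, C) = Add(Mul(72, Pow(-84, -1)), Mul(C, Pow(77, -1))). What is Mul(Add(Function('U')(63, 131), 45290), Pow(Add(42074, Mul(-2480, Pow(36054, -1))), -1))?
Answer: Rational(62867269665, 58401940366) ≈ 1.0765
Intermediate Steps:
Function('U')(f, C) = Add(Rational(-6, 7), Mul(Rational(1, 77), C)) (Function('U')(f, C) = Add(Mul(72, Rational(-1, 84)), Mul(C, Rational(1, 77))) = Add(Rational(-6, 7), Mul(Rational(1, 77), C)))
Mul(Add(Function('U')(63, 131), 45290), Pow(Add(42074, Mul(-2480, Pow(36054, -1))), -1)) = Mul(Add(Add(Rational(-6, 7), Mul(Rational(1, 77), 131)), 45290), Pow(Add(42074, Mul(-2480, Pow(36054, -1))), -1)) = Mul(Add(Add(Rational(-6, 7), Rational(131, 77)), 45290), Pow(Add(42074, Mul(-2480, Rational(1, 36054))), -1)) = Mul(Add(Rational(65, 77), 45290), Pow(Add(42074, Rational(-1240, 18027)), -1)) = Mul(Rational(3487395, 77), Pow(Rational(758466758, 18027), -1)) = Mul(Rational(3487395, 77), Rational(18027, 758466758)) = Rational(62867269665, 58401940366)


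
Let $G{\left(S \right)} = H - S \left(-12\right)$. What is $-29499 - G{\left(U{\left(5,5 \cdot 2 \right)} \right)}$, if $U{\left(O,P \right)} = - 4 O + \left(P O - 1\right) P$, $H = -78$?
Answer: $-35061$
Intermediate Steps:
$U{\left(O,P \right)} = - 4 O + P \left(-1 + O P\right)$ ($U{\left(O,P \right)} = - 4 O + \left(O P - 1\right) P = - 4 O + \left(-1 + O P\right) P = - 4 O + P \left(-1 + O P\right)$)
$G{\left(S \right)} = -78 + 12 S$ ($G{\left(S \right)} = -78 - S \left(-12\right) = -78 - - 12 S = -78 + 12 S$)
$-29499 - G{\left(U{\left(5,5 \cdot 2 \right)} \right)} = -29499 - \left(-78 + 12 \left(- 5 \cdot 2 - 20 + 5 \left(5 \cdot 2\right)^{2}\right)\right) = -29499 - \left(-78 + 12 \left(\left(-1\right) 10 - 20 + 5 \cdot 10^{2}\right)\right) = -29499 - \left(-78 + 12 \left(-10 - 20 + 5 \cdot 100\right)\right) = -29499 - \left(-78 + 12 \left(-10 - 20 + 500\right)\right) = -29499 - \left(-78 + 12 \cdot 470\right) = -29499 - \left(-78 + 5640\right) = -29499 - 5562 = -35061$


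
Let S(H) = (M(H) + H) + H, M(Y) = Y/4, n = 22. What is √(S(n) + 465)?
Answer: 7*√42/2 ≈ 22.683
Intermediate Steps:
M(Y) = Y/4 (M(Y) = Y*(¼) = Y/4)
S(H) = 9*H/4 (S(H) = (H/4 + H) + H = 5*H/4 + H = 9*H/4)
√(S(n) + 465) = √((9/4)*22 + 465) = √(99/2 + 465) = √(1029/2) = 7*√42/2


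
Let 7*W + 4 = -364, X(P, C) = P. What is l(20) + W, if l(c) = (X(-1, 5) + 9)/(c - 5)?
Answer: -5464/105 ≈ -52.038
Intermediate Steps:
W = -368/7 (W = -4/7 + (⅐)*(-364) = -4/7 - 52 = -368/7 ≈ -52.571)
l(c) = 8/(-5 + c) (l(c) = (-1 + 9)/(c - 5) = 8/(-5 + c))
l(20) + W = 8/(-5 + 20) - 368/7 = 8/15 - 368/7 = -5464/105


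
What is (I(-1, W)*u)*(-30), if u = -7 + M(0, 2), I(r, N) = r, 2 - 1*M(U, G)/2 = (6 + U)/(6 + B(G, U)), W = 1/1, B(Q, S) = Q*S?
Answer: -150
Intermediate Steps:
W = 1 (W = 1*1 = 1)
M(U, G) = 4 - 2*(6 + U)/(6 + G*U)
u = -5 (u = -7 + 2*(6 - 1*0 + 2*2*0)/(6 + 2*0) = -7 + 2*(6 + 0 + 0)/(6 + 0) = -7 + 2*6/6 = -7 + 2*(1/6)*6 = -7 + 2 = -5)
(I(-1, W)*u)*(-30) = -1*(-5)*(-30) = 5*(-30) = -150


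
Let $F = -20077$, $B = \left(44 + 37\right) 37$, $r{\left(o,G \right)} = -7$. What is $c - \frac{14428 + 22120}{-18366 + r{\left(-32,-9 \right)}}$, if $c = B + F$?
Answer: $- \frac{313774292}{18373} \approx -17078.0$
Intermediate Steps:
$B = 2997$ ($B = 81 \cdot 37 = 2997$)
$c = -17080$ ($c = 2997 - 20077 = -17080$)
$c - \frac{14428 + 22120}{-18366 + r{\left(-32,-9 \right)}} = -17080 - \frac{14428 + 22120}{-18366 - 7} = -17080 - \frac{36548}{-18373} = -17080 - 36548 \left(- \frac{1}{18373}\right) = -17080 - - \frac{36548}{18373} = -17080 + \frac{36548}{18373} = - \frac{313774292}{18373}$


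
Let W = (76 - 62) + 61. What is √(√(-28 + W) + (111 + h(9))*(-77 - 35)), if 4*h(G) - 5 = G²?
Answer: √(-14840 + √47) ≈ 121.79*I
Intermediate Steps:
h(G) = 5/4 + G²/4
W = 75 (W = 14 + 61 = 75)
√(√(-28 + W) + (111 + h(9))*(-77 - 35)) = √(√(-28 + 75) + (111 + (5/4 + (¼)*9²))*(-77 - 35)) = √(√47 + (111 + (5/4 + (¼)*81))*(-112)) = √(√47 + (111 + (5/4 + 81/4))*(-112)) = √(√47 + (111 + 43/2)*(-112)) = √(√47 + (265/2)*(-112)) = √(√47 - 14840) = √(-14840 + √47)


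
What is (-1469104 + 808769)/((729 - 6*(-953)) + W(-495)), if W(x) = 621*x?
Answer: 660335/300948 ≈ 2.1942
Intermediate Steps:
(-1469104 + 808769)/((729 - 6*(-953)) + W(-495)) = (-1469104 + 808769)/((729 - 6*(-953)) + 621*(-495)) = -660335/((729 + 5718) - 307395) = -660335/(6447 - 307395) = -660335/(-300948) = -660335*(-1/300948) = 660335/300948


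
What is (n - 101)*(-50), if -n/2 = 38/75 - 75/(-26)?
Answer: 210176/39 ≈ 5389.1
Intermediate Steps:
n = -6613/975 (n = -2*(38/75 - 75/(-26)) = -2*(38*(1/75) - 75*(-1/26)) = -2*(38/75 + 75/26) = -2*6613/1950 = -6613/975 ≈ -6.7826)
(n - 101)*(-50) = (-6613/975 - 101)*(-50) = -105088/975*(-50) = 210176/39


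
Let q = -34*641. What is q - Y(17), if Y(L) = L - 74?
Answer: -21737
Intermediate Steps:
Y(L) = -74 + L
q = -21794
q - Y(17) = -21794 - (-74 + 17) = -21794 - 1*(-57) = -21794 + 57 = -21737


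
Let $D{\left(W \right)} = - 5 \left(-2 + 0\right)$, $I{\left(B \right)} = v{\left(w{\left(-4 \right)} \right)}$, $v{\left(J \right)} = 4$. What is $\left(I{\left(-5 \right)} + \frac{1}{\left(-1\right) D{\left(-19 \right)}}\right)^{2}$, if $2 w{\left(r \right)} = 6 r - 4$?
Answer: $\frac{1521}{100} \approx 15.21$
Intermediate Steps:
$w{\left(r \right)} = -2 + 3 r$ ($w{\left(r \right)} = \frac{6 r - 4}{2} = \frac{-4 + 6 r}{2} = -2 + 3 r$)
$I{\left(B \right)} = 4$
$D{\left(W \right)} = 10$ ($D{\left(W \right)} = \left(-5\right) \left(-2\right) = 10$)
$\left(I{\left(-5 \right)} + \frac{1}{\left(-1\right) D{\left(-19 \right)}}\right)^{2} = \left(4 + \frac{1}{\left(-1\right) 10}\right)^{2} = \left(4 + \frac{1}{-10}\right)^{2} = \left(4 - \frac{1}{10}\right)^{2} = \left(\frac{39}{10}\right)^{2} = \frac{1521}{100}$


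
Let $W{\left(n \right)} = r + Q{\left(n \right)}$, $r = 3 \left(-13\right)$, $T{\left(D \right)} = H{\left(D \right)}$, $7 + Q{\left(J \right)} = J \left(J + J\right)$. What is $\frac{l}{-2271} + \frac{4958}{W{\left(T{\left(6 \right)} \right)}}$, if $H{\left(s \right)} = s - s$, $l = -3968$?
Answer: $- \frac{5538545}{52233} \approx -106.04$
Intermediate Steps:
$Q{\left(J \right)} = -7 + 2 J^{2}$ ($Q{\left(J \right)} = -7 + J \left(J + J\right) = -7 + J 2 J = -7 + 2 J^{2}$)
$H{\left(s \right)} = 0$
$T{\left(D \right)} = 0$
$r = -39$
$W{\left(n \right)} = -46 + 2 n^{2}$ ($W{\left(n \right)} = -39 + \left(-7 + 2 n^{2}\right) = -46 + 2 n^{2}$)
$\frac{l}{-2271} + \frac{4958}{W{\left(T{\left(6 \right)} \right)}} = - \frac{3968}{-2271} + \frac{4958}{-46 + 2 \cdot 0^{2}} = \left(-3968\right) \left(- \frac{1}{2271}\right) + \frac{4958}{-46 + 2 \cdot 0} = \frac{3968}{2271} + \frac{4958}{-46 + 0} = \frac{3968}{2271} + \frac{4958}{-46} = \frac{3968}{2271} + 4958 \left(- \frac{1}{46}\right) = \frac{3968}{2271} - \frac{2479}{23} = - \frac{5538545}{52233}$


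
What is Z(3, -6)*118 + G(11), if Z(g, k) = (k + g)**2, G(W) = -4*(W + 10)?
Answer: 978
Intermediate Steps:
G(W) = -40 - 4*W (G(W) = -4*(10 + W) = -40 - 4*W)
Z(g, k) = (g + k)**2
Z(3, -6)*118 + G(11) = (3 - 6)**2*118 + (-40 - 4*11) = (-3)**2*118 + (-40 - 44) = 9*118 - 84 = 1062 - 84 = 978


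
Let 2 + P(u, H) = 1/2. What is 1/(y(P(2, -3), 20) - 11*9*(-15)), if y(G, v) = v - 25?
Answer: 1/1480 ≈ 0.00067568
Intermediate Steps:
P(u, H) = -3/2 (P(u, H) = -2 + 1/2 = -3/2)
y(G, v) = -25 + v
1/(y(P(2, -3), 20) - 11*9*(-15)) = 1/((-25 + 20) - 11*9*(-15)) = 1/(-5 - 99*(-15)) = 1/(-5 + 1485) = 1/1480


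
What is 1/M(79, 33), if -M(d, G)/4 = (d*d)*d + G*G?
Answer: -1/1976512 ≈ -5.0594e-7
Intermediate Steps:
M(d, G) = -4*G² - 4*d³ (M(d, G) = -4*((d*d)*d + G*G) = -4*(d²*d + G²) = -4*(d³ + G²) = -4*(G² + d³) = -4*G² - 4*d³)
1/M(79, 33) = 1/(-4*33² - 4*79³) = 1/(-4*1089 - 4*493039) = 1/(-4356 - 1972156) = 1/(-1976512) = -1/1976512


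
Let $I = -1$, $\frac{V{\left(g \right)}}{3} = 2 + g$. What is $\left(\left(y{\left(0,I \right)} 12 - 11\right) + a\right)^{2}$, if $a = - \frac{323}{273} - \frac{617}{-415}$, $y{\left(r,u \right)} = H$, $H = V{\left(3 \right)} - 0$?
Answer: $\frac{367920389925001}{12835757025} \approx 28664.0$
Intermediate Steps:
$V{\left(g \right)} = 6 + 3 g$ ($V{\left(g \right)} = 3 \left(2 + g\right) = 6 + 3 g$)
$H = 15$ ($H = \left(6 + 3 \cdot 3\right) - 0 = \left(6 + 9\right) + 0 = 15 + 0 = 15$)
$y{\left(r,u \right)} = 15$
$a = \frac{34396}{113295}$ ($a = \left(-323\right) \frac{1}{273} - - \frac{617}{415} = - \frac{323}{273} + \frac{617}{415} = \frac{34396}{113295} \approx 0.3036$)
$\left(\left(y{\left(0,I \right)} 12 - 11\right) + a\right)^{2} = \left(\left(15 \cdot 12 - 11\right) + \frac{34396}{113295}\right)^{2} = \left(\left(180 - 11\right) + \frac{34396}{113295}\right)^{2} = \left(169 + \frac{34396}{113295}\right)^{2} = \left(\frac{19181251}{113295}\right)^{2} = \frac{367920389925001}{12835757025}$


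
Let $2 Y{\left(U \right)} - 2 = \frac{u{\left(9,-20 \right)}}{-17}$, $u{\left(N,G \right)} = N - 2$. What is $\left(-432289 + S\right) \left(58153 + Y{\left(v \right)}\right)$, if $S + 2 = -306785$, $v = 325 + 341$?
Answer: $- \frac{730661250202}{17} \approx -4.298 \cdot 10^{10}$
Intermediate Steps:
$u{\left(N,G \right)} = -2 + N$ ($u{\left(N,G \right)} = N - 2 = -2 + N$)
$v = 666$
$Y{\left(U \right)} = \frac{27}{34}$ ($Y{\left(U \right)} = 1 + \frac{\left(-2 + 9\right) \frac{1}{-17}}{2} = 1 + \frac{7 \left(- \frac{1}{17}\right)}{2} = 1 + \frac{1}{2} \left(- \frac{7}{17}\right) = 1 - \frac{7}{34} = \frac{27}{34}$)
$S = -306787$ ($S = -2 - 306785 = -306787$)
$\left(-432289 + S\right) \left(58153 + Y{\left(v \right)}\right) = \left(-432289 - 306787\right) \left(58153 + \frac{27}{34}\right) = \left(-739076\right) \frac{1977229}{34} = - \frac{730661250202}{17}$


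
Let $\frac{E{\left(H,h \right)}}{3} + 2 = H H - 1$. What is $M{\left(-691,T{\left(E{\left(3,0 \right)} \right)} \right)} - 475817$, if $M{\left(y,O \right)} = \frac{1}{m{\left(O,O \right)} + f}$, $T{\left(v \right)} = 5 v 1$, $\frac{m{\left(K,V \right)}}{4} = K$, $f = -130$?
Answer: $- \frac{109437909}{230} \approx -4.7582 \cdot 10^{5}$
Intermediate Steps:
$m{\left(K,V \right)} = 4 K$
$E{\left(H,h \right)} = -9 + 3 H^{2}$ ($E{\left(H,h \right)} = -6 + 3 \left(H H - 1\right) = -6 + 3 \left(H^{2} - 1\right) = -6 + 3 \left(-1 + H^{2}\right) = -6 + \left(-3 + 3 H^{2}\right) = -9 + 3 H^{2}$)
$T{\left(v \right)} = 5 v$
$M{\left(y,O \right)} = \frac{1}{-130 + 4 O}$ ($M{\left(y,O \right)} = \frac{1}{4 O - 130} = \frac{1}{-130 + 4 O}$)
$M{\left(-691,T{\left(E{\left(3,0 \right)} \right)} \right)} - 475817 = \frac{1}{2 \left(-65 + 2 \cdot 5 \left(-9 + 3 \cdot 3^{2}\right)\right)} - 475817 = \frac{1}{2 \left(-65 + 2 \cdot 5 \left(-9 + 3 \cdot 9\right)\right)} - 475817 = \frac{1}{2 \left(-65 + 2 \cdot 5 \left(-9 + 27\right)\right)} - 475817 = \frac{1}{2 \left(-65 + 2 \cdot 5 \cdot 18\right)} - 475817 = \frac{1}{2 \left(-65 + 2 \cdot 90\right)} - 475817 = \frac{1}{2 \left(-65 + 180\right)} - 475817 = \frac{1}{2 \cdot 115} - 475817 = \frac{1}{2} \cdot \frac{1}{115} - 475817 = \frac{1}{230} - 475817 = - \frac{109437909}{230}$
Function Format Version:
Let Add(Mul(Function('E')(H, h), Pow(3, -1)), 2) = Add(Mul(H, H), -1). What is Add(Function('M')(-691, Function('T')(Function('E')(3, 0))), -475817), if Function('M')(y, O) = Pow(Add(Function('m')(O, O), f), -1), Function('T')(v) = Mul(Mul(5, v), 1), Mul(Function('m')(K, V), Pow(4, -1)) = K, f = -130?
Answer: Rational(-109437909, 230) ≈ -4.7582e+5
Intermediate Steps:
Function('m')(K, V) = Mul(4, K)
Function('E')(H, h) = Add(-9, Mul(3, Pow(H, 2))) (Function('E')(H, h) = Add(-6, Mul(3, Add(Mul(H, H), -1))) = Add(-6, Mul(3, Add(Pow(H, 2), -1))) = Add(-6, Mul(3, Add(-1, Pow(H, 2)))) = Add(-6, Add(-3, Mul(3, Pow(H, 2)))) = Add(-9, Mul(3, Pow(H, 2))))
Function('T')(v) = Mul(5, v)
Function('M')(y, O) = Pow(Add(-130, Mul(4, O)), -1) (Function('M')(y, O) = Pow(Add(Mul(4, O), -130), -1) = Pow(Add(-130, Mul(4, O)), -1))
Add(Function('M')(-691, Function('T')(Function('E')(3, 0))), -475817) = Add(Mul(Rational(1, 2), Pow(Add(-65, Mul(2, Mul(5, Add(-9, Mul(3, Pow(3, 2)))))), -1)), -475817) = Add(Mul(Rational(1, 2), Pow(Add(-65, Mul(2, Mul(5, Add(-9, Mul(3, 9))))), -1)), -475817) = Add(Mul(Rational(1, 2), Pow(Add(-65, Mul(2, Mul(5, Add(-9, 27)))), -1)), -475817) = Add(Mul(Rational(1, 2), Pow(Add(-65, Mul(2, Mul(5, 18))), -1)), -475817) = Add(Mul(Rational(1, 2), Pow(Add(-65, Mul(2, 90)), -1)), -475817) = Add(Mul(Rational(1, 2), Pow(Add(-65, 180), -1)), -475817) = Add(Mul(Rational(1, 2), Pow(115, -1)), -475817) = Add(Mul(Rational(1, 2), Rational(1, 115)), -475817) = Add(Rational(1, 230), -475817) = Rational(-109437909, 230)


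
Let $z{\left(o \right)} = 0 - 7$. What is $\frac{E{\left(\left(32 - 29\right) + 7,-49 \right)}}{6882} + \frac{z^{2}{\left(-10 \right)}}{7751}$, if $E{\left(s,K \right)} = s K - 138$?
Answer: $- \frac{2265205}{26671191} \approx -0.084931$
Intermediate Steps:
$z{\left(o \right)} = -7$
$E{\left(s,K \right)} = -138 + K s$ ($E{\left(s,K \right)} = K s - 138 = -138 + K s$)
$\frac{E{\left(\left(32 - 29\right) + 7,-49 \right)}}{6882} + \frac{z^{2}{\left(-10 \right)}}{7751} = \frac{-138 - 49 \left(\left(32 - 29\right) + 7\right)}{6882} + \frac{\left(-7\right)^{2}}{7751} = \left(-138 - 49 \left(3 + 7\right)\right) \frac{1}{6882} + 49 \cdot \frac{1}{7751} = \left(-138 - 490\right) \frac{1}{6882} + \frac{49}{7751} = \left(-628\right) \frac{1}{6882} + \frac{49}{7751} = - \frac{314}{3441} + \frac{49}{7751} = - \frac{2265205}{26671191}$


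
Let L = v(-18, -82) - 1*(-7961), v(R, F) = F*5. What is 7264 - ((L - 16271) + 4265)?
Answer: 11719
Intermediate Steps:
v(R, F) = 5*F
L = 7551 (L = 5*(-82) - 1*(-7961) = -410 + 7961 = 7551)
7264 - ((L - 16271) + 4265) = 7264 - ((7551 - 16271) + 4265) = 7264 - (-8720 + 4265) = 7264 - 1*(-4455) = 7264 + 4455 = 11719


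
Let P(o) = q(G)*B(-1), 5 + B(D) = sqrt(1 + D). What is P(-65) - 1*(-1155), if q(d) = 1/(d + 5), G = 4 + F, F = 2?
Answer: 12700/11 ≈ 1154.5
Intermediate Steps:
G = 6 (G = 4 + 2 = 6)
q(d) = 1/(5 + d)
B(D) = -5 + sqrt(1 + D)
P(o) = -5/11 (P(o) = (-5 + sqrt(1 - 1))/(5 + 6) = (-5 + sqrt(0))/11 = (-5 + 0)/11 = (1/11)*(-5) = -5/11)
P(-65) - 1*(-1155) = -5/11 - 1*(-1155) = -5/11 + 1155 = 12700/11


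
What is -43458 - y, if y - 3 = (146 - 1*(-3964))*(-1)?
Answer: -39351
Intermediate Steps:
y = -4107 (y = 3 + (146 - 1*(-3964))*(-1) = 3 + (146 + 3964)*(-1) = 3 + 4110*(-1) = 3 - 4110 = -4107)
-43458 - y = -43458 - 1*(-4107) = -43458 + 4107 = -39351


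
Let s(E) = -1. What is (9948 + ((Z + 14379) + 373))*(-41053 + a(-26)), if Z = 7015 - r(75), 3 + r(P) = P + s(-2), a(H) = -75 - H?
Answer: -1300631688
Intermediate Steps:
r(P) = -4 + P (r(P) = -3 + (P - 1) = -3 + (-1 + P) = -4 + P)
Z = 6944 (Z = 7015 - (-4 + 75) = 7015 - 1*71 = 7015 - 71 = 6944)
(9948 + ((Z + 14379) + 373))*(-41053 + a(-26)) = (9948 + ((6944 + 14379) + 373))*(-41053 + (-75 - 1*(-26))) = (9948 + (21323 + 373))*(-41053 + (-75 + 26)) = (9948 + 21696)*(-41053 - 49) = 31644*(-41102) = -1300631688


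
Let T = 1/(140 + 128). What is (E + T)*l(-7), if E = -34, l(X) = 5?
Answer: -45555/268 ≈ -169.98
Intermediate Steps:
T = 1/268 ≈ 0.0037313
(E + T)*l(-7) = (-34 + 1/268)*5 = -9111/268*5 = -45555/268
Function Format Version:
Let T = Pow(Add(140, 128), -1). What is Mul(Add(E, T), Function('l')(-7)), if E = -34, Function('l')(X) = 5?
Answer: Rational(-45555, 268) ≈ -169.98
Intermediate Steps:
T = Rational(1, 268) (T = Pow(268, -1) = Rational(1, 268) ≈ 0.0037313)
Mul(Add(E, T), Function('l')(-7)) = Mul(Add(-34, Rational(1, 268)), 5) = Mul(Rational(-9111, 268), 5) = Rational(-45555, 268)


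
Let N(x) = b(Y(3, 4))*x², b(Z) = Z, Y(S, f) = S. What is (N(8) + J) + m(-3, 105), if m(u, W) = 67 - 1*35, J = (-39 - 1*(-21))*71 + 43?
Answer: -1011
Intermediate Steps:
J = -1235 (J = (-39 + 21)*71 + 43 = -18*71 + 43 = -1278 + 43 = -1235)
m(u, W) = 32 (m(u, W) = 67 - 35 = 32)
N(x) = 3*x²
(N(8) + J) + m(-3, 105) = (3*8² - 1235) + 32 = (3*64 - 1235) + 32 = (192 - 1235) + 32 = -1043 + 32 = -1011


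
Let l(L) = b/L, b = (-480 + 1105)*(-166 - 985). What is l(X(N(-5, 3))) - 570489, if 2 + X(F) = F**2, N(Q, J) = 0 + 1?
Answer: 148886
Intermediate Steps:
N(Q, J) = 1
X(F) = -2 + F**2
b = -719375 (b = 625*(-1151) = -719375)
l(L) = -719375/L
l(X(N(-5, 3))) - 570489 = -719375/(-2 + 1**2) - 570489 = -719375/(-2 + 1) - 570489 = -719375/(-1) - 570489 = -719375*(-1) - 570489 = 719375 - 570489 = 148886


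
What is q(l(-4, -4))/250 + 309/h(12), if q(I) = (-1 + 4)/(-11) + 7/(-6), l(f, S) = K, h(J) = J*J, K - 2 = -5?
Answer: 28249/13200 ≈ 2.1401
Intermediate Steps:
K = -3 (K = 2 - 5 = -3)
h(J) = J²
l(f, S) = -3
q(I) = -95/66 (q(I) = 3*(-1/11) + 7*(-⅙) = -3/11 - 7/6 = -95/66)
q(l(-4, -4))/250 + 309/h(12) = -95/66/250 + 309/(12²) = -95/66*1/250 + 309/144 = -19/3300 + 309*(1/144) = -19/3300 + 103/48 = 28249/13200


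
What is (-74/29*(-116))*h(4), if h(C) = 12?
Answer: 3552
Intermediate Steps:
(-74/29*(-116))*h(4) = (-74/29*(-116))*12 = (-74*1/29*(-116))*12 = -74/29*(-116)*12 = 296*12 = 3552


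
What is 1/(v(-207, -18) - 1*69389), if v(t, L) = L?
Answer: -1/69407 ≈ -1.4408e-5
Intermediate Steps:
1/(v(-207, -18) - 1*69389) = 1/(-18 - 1*69389) = 1/(-18 - 69389) = 1/(-69407) = -1/69407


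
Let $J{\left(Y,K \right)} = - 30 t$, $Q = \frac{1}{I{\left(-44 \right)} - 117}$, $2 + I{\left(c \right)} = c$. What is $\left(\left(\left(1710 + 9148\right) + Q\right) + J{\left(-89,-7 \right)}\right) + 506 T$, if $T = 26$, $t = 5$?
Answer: $\frac{3889831}{163} \approx 23864.0$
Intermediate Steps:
$I{\left(c \right)} = -2 + c$
$Q = - \frac{1}{163}$ ($Q = \frac{1}{\left(-2 - 44\right) - 117} = \frac{1}{-46 - 117} = \frac{1}{-163} = - \frac{1}{163} \approx -0.006135$)
$J{\left(Y,K \right)} = -150$ ($J{\left(Y,K \right)} = \left(-30\right) 5 = -150$)
$\left(\left(\left(1710 + 9148\right) + Q\right) + J{\left(-89,-7 \right)}\right) + 506 T = \left(\left(\left(1710 + 9148\right) - \frac{1}{163}\right) - 150\right) + 506 \cdot 26 = \left(\left(10858 - \frac{1}{163}\right) - 150\right) + 13156 = \left(\frac{1769853}{163} - 150\right) + 13156 = \frac{1745403}{163} + 13156 = \frac{3889831}{163}$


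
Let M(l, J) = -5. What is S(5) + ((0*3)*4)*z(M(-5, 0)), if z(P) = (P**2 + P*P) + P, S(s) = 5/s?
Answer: 1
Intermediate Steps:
z(P) = P + 2*P**2 (z(P) = (P**2 + P**2) + P = 2*P**2 + P = P + 2*P**2)
S(5) + ((0*3)*4)*z(M(-5, 0)) = 5/5 + ((0*3)*4)*(-5*(1 + 2*(-5))) = 5*(1/5) + (0*4)*(-5*(1 - 10)) = 1 + 0*(-5*(-9)) = 1 + 0*45 = 1 + 0 = 1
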